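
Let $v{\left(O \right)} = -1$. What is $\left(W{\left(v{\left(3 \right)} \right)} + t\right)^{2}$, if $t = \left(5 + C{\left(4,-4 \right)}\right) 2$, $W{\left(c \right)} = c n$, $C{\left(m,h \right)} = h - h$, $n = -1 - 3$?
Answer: $196$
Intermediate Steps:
$n = -4$ ($n = -1 - 3 = -4$)
$C{\left(m,h \right)} = 0$
$W{\left(c \right)} = - 4 c$ ($W{\left(c \right)} = c \left(-4\right) = - 4 c$)
$t = 10$ ($t = \left(5 + 0\right) 2 = 5 \cdot 2 = 10$)
$\left(W{\left(v{\left(3 \right)} \right)} + t\right)^{2} = \left(\left(-4\right) \left(-1\right) + 10\right)^{2} = \left(4 + 10\right)^{2} = 14^{2} = 196$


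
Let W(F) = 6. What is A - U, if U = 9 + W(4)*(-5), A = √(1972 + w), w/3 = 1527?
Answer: 21 + √6553 ≈ 101.95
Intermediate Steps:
w = 4581 (w = 3*1527 = 4581)
A = √6553 (A = √(1972 + 4581) = √6553 ≈ 80.951)
U = -21 (U = 9 + 6*(-5) = 9 - 30 = -21)
A - U = √6553 - 1*(-21) = √6553 + 21 = 21 + √6553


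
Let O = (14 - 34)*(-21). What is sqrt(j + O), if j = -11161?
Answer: I*sqrt(10741) ≈ 103.64*I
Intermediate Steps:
O = 420 (O = -20*(-21) = 420)
sqrt(j + O) = sqrt(-11161 + 420) = sqrt(-10741) = I*sqrt(10741)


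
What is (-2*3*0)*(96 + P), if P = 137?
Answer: 0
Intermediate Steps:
(-2*3*0)*(96 + P) = (-2*3*0)*(96 + 137) = -6*0*233 = 0*233 = 0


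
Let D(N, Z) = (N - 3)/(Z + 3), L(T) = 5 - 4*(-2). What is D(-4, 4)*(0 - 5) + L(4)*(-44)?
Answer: -567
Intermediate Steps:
L(T) = 13 (L(T) = 5 + 8 = 13)
D(N, Z) = (-3 + N)/(3 + Z)
D(-4, 4)*(0 - 5) + L(4)*(-44) = ((-3 - 4)/(3 + 4))*(0 - 5) + 13*(-44) = (-7/7)*(-5) - 572 = ((⅐)*(-7))*(-5) - 572 = -1*(-5) - 572 = 5 - 572 = -567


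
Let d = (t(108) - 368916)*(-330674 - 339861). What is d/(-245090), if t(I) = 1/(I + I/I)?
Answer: -5392689629201/5342962 ≈ -1.0093e+6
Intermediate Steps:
t(I) = 1/(1 + I) (t(I) = 1/(I + 1) = 1/(1 + I))
d = 26963448146005/109 (d = (1/(1 + 108) - 368916)*(-330674 - 339861) = (1/109 - 368916)*(-670535) = -40211843/109*(-670535) = 26963448146005/109 ≈ 2.4737e+11)
d/(-245090) = (26963448146005/109)/(-245090) = (26963448146005/109)*(-1/245090) = -5392689629201/5342962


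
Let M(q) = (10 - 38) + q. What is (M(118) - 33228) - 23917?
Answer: -57055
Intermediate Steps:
M(q) = -28 + q
(M(118) - 33228) - 23917 = ((-28 + 118) - 33228) - 23917 = (90 - 33228) - 23917 = -33138 - 23917 = -57055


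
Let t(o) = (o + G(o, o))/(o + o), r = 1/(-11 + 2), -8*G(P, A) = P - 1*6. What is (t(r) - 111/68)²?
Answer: 1545049/73984 ≈ 20.884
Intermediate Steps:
G(P, A) = ¾ - P/8 (G(P, A) = -(P - 1*6)/8 = -(P - 6)/8 = -(-6 + P)/8 = ¾ - P/8)
r = -⅑ (r = 1/(-9) = -⅑ ≈ -0.11111)
t(o) = (¾ + 7*o/8)/(2*o) (t(o) = (o + (¾ - o/8))/(o + o) = (¾ + 7*o/8)/((2*o)) = (¾ + 7*o/8)*(1/(2*o)) = (¾ + 7*o/8)/(2*o))
(t(r) - 111/68)² = ((6 + 7*(-⅑))/(16*(-⅑)) - 111/68)² = ((1/16)*(-9)*(6 - 7/9) - 111*1/68)² = ((1/16)*(-9)*(47/9) - 111/68)² = (-47/16 - 111/68)² = (-1243/272)² = 1545049/73984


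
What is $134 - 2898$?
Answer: $-2764$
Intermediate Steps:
$134 - 2898 = -2764$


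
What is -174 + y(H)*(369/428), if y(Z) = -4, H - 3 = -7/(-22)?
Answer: -18987/107 ≈ -177.45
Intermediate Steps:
H = 73/22 (H = 3 - 7/(-22) = 3 - 7*(-1/22) = 3 + 7/22 = 73/22 ≈ 3.3182)
-174 + y(H)*(369/428) = -174 - 1476/428 = -174 - 4*369/428 = -174 - 369/107 = -18987/107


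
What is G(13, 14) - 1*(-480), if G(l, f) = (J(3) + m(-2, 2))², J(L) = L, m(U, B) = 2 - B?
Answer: 489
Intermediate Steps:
G(l, f) = 9 (G(l, f) = (3 + (2 - 1*2))² = (3 + (2 - 2))² = (3 + 0)² = 3² = 9)
G(13, 14) - 1*(-480) = 9 - 1*(-480) = 9 + 480 = 489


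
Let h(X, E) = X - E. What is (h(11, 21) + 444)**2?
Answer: 188356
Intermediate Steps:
(h(11, 21) + 444)**2 = ((11 - 1*21) + 444)**2 = ((11 - 21) + 444)**2 = (-10 + 444)**2 = 434**2 = 188356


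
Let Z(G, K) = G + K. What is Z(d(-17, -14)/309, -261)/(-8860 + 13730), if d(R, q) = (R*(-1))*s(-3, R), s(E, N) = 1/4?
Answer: -322579/6019320 ≈ -0.053591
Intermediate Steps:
s(E, N) = 1/4
d(R, q) = -R/4 (d(R, q) = (R*(-1))*(1/4) = -R*(1/4) = -R/4)
Z(d(-17, -14)/309, -261)/(-8860 + 13730) = (-1/4*(-17)/309 - 261)/(-8860 + 13730) = ((17/4)*(1/309) - 261)/4870 = (17/1236 - 261)*(1/4870) = -322579/1236*1/4870 = -322579/6019320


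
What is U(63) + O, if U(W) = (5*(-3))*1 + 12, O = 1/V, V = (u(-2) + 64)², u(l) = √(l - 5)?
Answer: 2*(-192*√7 + 6133*I)/(-4089*I + 128*√7) ≈ -2.9998 - 2.0117e-5*I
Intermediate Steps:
u(l) = √(-5 + l)
V = (64 + I*√7)² (V = (√(-5 - 2) + 64)² = (√(-7) + 64)² = (I*√7 + 64)² = (64 + I*√7)² ≈ 4089.0 + 338.66*I)
O = (64 + I*√7)⁻² (O = 1/((64 + I*√7)²) = (64 + I*√7)⁻² ≈ 0.00024289 - 2.0117e-5*I)
U(W) = -3 (U(W) = -15*1 + 12 = -15 + 12 = -3)
U(63) + O = -3 + (64 + I*√7)⁻²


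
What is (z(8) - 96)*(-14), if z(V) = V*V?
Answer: 448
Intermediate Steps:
z(V) = V²
(z(8) - 96)*(-14) = (8² - 96)*(-14) = (64 - 96)*(-14) = -32*(-14) = 448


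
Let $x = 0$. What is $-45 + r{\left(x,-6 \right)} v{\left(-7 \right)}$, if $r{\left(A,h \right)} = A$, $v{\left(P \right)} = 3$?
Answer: $-45$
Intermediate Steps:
$-45 + r{\left(x,-6 \right)} v{\left(-7 \right)} = -45 + 0 \cdot 3 = -45 + 0 = -45$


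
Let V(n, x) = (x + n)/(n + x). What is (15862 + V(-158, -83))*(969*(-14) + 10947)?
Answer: -41545197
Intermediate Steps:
V(n, x) = 1 (V(n, x) = (n + x)/(n + x) = 1)
(15862 + V(-158, -83))*(969*(-14) + 10947) = (15862 + 1)*(969*(-14) + 10947) = 15863*(-13566 + 10947) = 15863*(-2619) = -41545197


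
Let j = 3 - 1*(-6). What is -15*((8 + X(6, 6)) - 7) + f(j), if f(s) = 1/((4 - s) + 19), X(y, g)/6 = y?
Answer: -7769/14 ≈ -554.93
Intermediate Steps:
X(y, g) = 6*y
j = 9 (j = 3 + 6 = 9)
f(s) = 1/(23 - s)
-15*((8 + X(6, 6)) - 7) + f(j) = -15*((8 + 6*6) - 7) - 1/(-23 + 9) = -15*((8 + 36) - 7) - 1/(-14) = -15*(44 - 7) - 1*(-1/14) = -15*37 + 1/14 = -555 + 1/14 = -7769/14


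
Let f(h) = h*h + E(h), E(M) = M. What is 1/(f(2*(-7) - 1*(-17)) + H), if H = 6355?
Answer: 1/6367 ≈ 0.00015706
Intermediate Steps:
f(h) = h + h**2 (f(h) = h*h + h = h**2 + h = h + h**2)
1/(f(2*(-7) - 1*(-17)) + H) = 1/((2*(-7) - 1*(-17))*(1 + (2*(-7) - 1*(-17))) + 6355) = 1/((-14 + 17)*(1 + (-14 + 17)) + 6355) = 1/(3*(1 + 3) + 6355) = 1/(3*4 + 6355) = 1/(12 + 6355) = 1/6367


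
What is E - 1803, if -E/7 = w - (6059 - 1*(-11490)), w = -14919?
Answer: 225473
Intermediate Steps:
E = 227276 (E = -7*(-14919 - (6059 - 1*(-11490))) = -7*(-14919 - (6059 + 11490)) = -7*(-14919 - 1*17549) = -7*(-14919 - 17549) = -7*(-32468) = 227276)
E - 1803 = 227276 - 1803 = 225473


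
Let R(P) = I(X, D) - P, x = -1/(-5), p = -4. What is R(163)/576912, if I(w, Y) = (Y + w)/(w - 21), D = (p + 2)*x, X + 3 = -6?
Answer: -24403/86536800 ≈ -0.00028200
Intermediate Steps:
x = ⅕ (x = -1*(-⅕) = ⅕ ≈ 0.20000)
X = -9 (X = -3 - 6 = -9)
D = -⅖ (D = (-4 + 2)*(⅕) = -2*⅕ = -⅖ ≈ -0.40000)
I(w, Y) = (Y + w)/(-21 + w)
R(P) = 47/150 - P (R(P) = (-⅖ - 9)/(-21 - 9) - P = -47/5/(-30) - P = -1/30*(-47/5) - P = 47/150 - P)
R(163)/576912 = (47/150 - 1*163)/576912 = (47/150 - 163)*(1/576912) = -24403/150*1/576912 = -24403/86536800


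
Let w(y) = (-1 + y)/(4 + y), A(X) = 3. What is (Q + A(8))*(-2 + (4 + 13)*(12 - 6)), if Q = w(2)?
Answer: 950/3 ≈ 316.67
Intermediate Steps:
w(y) = (-1 + y)/(4 + y)
Q = 1/6 (Q = (-1 + 2)/(4 + 2) = 1/6 ≈ 0.16667)
(Q + A(8))*(-2 + (4 + 13)*(12 - 6)) = (1/6 + 3)*(-2 + (4 + 13)*(12 - 6)) = 19*(-2 + 17*6)/6 = 19*(-2 + 102)/6 = (19/6)*100 = 950/3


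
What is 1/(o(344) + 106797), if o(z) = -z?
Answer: 1/106453 ≈ 9.3938e-6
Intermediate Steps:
1/(o(344) + 106797) = 1/(-1*344 + 106797) = 1/(-344 + 106797) = 1/106453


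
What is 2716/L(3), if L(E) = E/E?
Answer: 2716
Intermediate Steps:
L(E) = 1
2716/L(3) = 2716/1 = 2716*1 = 2716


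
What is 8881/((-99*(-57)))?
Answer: 8881/5643 ≈ 1.5738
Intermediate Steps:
8881/((-99*(-57))) = 8881/5643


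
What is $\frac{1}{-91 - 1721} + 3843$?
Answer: $\frac{6963515}{1812} \approx 3843.0$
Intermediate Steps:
$\frac{1}{-91 - 1721} + 3843 = \frac{1}{-1812} + 3843 = - \frac{1}{1812} + 3843 = \frac{6963515}{1812}$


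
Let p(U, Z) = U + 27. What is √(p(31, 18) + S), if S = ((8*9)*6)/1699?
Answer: √168156826/1699 ≈ 7.6324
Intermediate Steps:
p(U, Z) = 27 + U
S = 432/1699 (S = (72*6)*(1/1699) = 432*(1/1699) = 432/1699 ≈ 0.25427)
√(p(31, 18) + S) = √((27 + 31) + 432/1699) = √(58 + 432/1699) = √(98974/1699) = √168156826/1699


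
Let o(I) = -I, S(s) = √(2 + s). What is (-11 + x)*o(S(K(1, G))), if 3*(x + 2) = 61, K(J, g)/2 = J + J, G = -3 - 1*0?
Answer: -22*√6/3 ≈ -17.963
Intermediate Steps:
G = -3 (G = -3 + 0 = -3)
K(J, g) = 4*J (K(J, g) = 2*(J + J) = 2*(2*J) = 4*J)
x = 55/3 (x = -2 + (⅓)*61 = -2 + 61/3 = 55/3 ≈ 18.333)
(-11 + x)*o(S(K(1, G))) = (-11 + 55/3)*(-√(2 + 4*1)) = 22*(-√(2 + 4))/3 = 22*(-√6)/3 = -22*√6/3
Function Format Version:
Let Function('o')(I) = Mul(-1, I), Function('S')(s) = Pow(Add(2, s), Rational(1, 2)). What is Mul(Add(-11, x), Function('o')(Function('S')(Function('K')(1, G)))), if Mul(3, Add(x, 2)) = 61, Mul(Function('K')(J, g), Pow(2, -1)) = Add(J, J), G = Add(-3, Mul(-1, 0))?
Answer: Mul(Rational(-22, 3), Pow(6, Rational(1, 2))) ≈ -17.963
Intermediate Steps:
G = -3 (G = Add(-3, 0) = -3)
Function('K')(J, g) = Mul(4, J) (Function('K')(J, g) = Mul(2, Add(J, J)) = Mul(2, Mul(2, J)) = Mul(4, J))
x = Rational(55, 3) (x = Add(-2, Mul(Rational(1, 3), 61)) = Add(-2, Rational(61, 3)) = Rational(55, 3) ≈ 18.333)
Mul(Add(-11, x), Function('o')(Function('S')(Function('K')(1, G)))) = Mul(Add(-11, Rational(55, 3)), Mul(-1, Pow(Add(2, Mul(4, 1)), Rational(1, 2)))) = Mul(Rational(22, 3), Mul(-1, Pow(Add(2, 4), Rational(1, 2)))) = Mul(Rational(22, 3), Mul(-1, Pow(6, Rational(1, 2)))) = Mul(Rational(-22, 3), Pow(6, Rational(1, 2)))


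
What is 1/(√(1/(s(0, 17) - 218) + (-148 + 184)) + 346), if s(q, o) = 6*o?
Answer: 40136/13882881 - 10*√4843/13882881 ≈ 0.0028409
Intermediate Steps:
1/(√(1/(s(0, 17) - 218) + (-148 + 184)) + 346) = 1/(√(1/(6*17 - 218) + (-148 + 184)) + 346) = 1/(√(1/(102 - 218) + 36) + 346) = 1/(√(1/(-116) + 36) + 346) = 1/(√(-1/116 + 36) + 346) = 1/(√(4175/116) + 346) = 1/(5*√4843/58 + 346) = 1/(346 + 5*√4843/58)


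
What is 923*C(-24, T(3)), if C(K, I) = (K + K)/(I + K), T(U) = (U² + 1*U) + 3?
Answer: 14768/3 ≈ 4922.7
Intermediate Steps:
T(U) = 3 + U + U² (T(U) = (U² + U) + 3 = (U + U²) + 3 = 3 + U + U²)
C(K, I) = 2*K/(I + K) (C(K, I) = (2*K)/(I + K) = 2*K/(I + K))
923*C(-24, T(3)) = 923*(2*(-24)/((3 + 3 + 3²) - 24)) = 923*(2*(-24)/((3 + 3 + 9) - 24)) = 923*(2*(-24)/(15 - 24)) = 923*(2*(-24)/(-9)) = 923*(2*(-24)*(-⅑)) = 923*(16/3) = 14768/3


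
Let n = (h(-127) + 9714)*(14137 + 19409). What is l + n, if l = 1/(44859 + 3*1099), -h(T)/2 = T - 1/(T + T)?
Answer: 2045043525139687/6115812 ≈ 3.3439e+8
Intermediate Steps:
h(T) = 1/T - 2*T (h(T) = -2*(T - 1/(T + T)) = -2*(T - 1/(2*T)) = 1/T - 2*T)
l = 1/48156 (l = 1/(44859 + 3297) = 1/48156 ≈ 2.0766e-5)
n = 42467055510/127 (n = ((1/(-127) - 2*(-127)) + 9714)*(14137 + 19409) = ((-1/127 + 254) + 9714)*33546 = (32257/127 + 9714)*33546 = (1265935/127)*33546 = 42467055510/127 ≈ 3.3439e+8)
l + n = 1/48156 + 42467055510/127 = 2045043525139687/6115812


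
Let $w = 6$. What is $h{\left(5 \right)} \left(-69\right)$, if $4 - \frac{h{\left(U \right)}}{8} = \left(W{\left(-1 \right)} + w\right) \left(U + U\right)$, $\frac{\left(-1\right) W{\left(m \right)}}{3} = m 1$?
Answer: $47472$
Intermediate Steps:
$W{\left(m \right)} = - 3 m$ ($W{\left(m \right)} = - 3 m 1 = - 3 m$)
$h{\left(U \right)} = 32 - 144 U$ ($h{\left(U \right)} = 32 - 8 \left(\left(-3\right) \left(-1\right) + 6\right) \left(U + U\right) = 32 - 8 \left(3 + 6\right) 2 U = 32 - 8 \cdot 9 \cdot 2 U = 32 - 8 \cdot 18 U = 32 - 144 U$)
$h{\left(5 \right)} \left(-69\right) = \left(32 - 720\right) \left(-69\right) = \left(-688\right) \left(-69\right) = 47472$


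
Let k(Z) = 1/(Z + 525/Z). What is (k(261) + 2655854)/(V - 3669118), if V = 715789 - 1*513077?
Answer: -60771251315/79318302092 ≈ -0.76617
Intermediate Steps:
V = 202712 (V = 715789 - 513077 = 202712)
(k(261) + 2655854)/(V - 3669118) = (261/(525 + 261**2) + 2655854)/(202712 - 3669118) = (261/(525 + 68121) + 2655854)/(-3466406) = (261/68646 + 2655854)*(-1/3466406) = (261*(1/68646) + 2655854)*(-1/3466406) = (87/22882 + 2655854)*(-1/3466406) = (60771251315/22882)*(-1/3466406) = -60771251315/79318302092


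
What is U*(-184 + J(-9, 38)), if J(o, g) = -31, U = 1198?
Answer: -257570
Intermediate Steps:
U*(-184 + J(-9, 38)) = 1198*(-184 - 31) = 1198*(-215) = -257570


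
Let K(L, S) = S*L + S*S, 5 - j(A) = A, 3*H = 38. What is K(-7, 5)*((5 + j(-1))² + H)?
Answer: -4010/3 ≈ -1336.7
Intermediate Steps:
H = 38/3 (H = (⅓)*38 = 38/3 ≈ 12.667)
j(A) = 5 - A
K(L, S) = S² + L*S (K(L, S) = L*S + S² = S² + L*S)
K(-7, 5)*((5 + j(-1))² + H) = (5*(-7 + 5))*((5 + (5 - 1*(-1)))² + 38/3) = (5*(-2))*((5 + (5 + 1))² + 38/3) = -10*((5 + 6)² + 38/3) = -10*(11² + 38/3) = -10*(121 + 38/3) = -10*401/3 = -4010/3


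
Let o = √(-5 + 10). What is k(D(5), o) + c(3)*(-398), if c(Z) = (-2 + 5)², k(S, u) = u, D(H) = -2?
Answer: -3582 + √5 ≈ -3579.8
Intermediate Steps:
o = √5 ≈ 2.2361
c(Z) = 9 (c(Z) = 3² = 9)
k(D(5), o) + c(3)*(-398) = √5 + 9*(-398) = √5 - 3582 = -3582 + √5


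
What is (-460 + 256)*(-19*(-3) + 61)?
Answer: -24072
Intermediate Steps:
(-460 + 256)*(-19*(-3) + 61) = -204*(57 + 61) = -204*118 = -24072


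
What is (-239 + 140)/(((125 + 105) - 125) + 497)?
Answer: -99/602 ≈ -0.16445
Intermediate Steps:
(-239 + 140)/(((125 + 105) - 125) + 497) = -99/((230 - 125) + 497) = -99/(105 + 497) = -99/602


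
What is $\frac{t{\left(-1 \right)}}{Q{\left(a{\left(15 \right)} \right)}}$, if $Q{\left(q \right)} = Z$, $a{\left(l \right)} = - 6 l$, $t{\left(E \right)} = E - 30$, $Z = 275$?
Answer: $- \frac{31}{275} \approx -0.11273$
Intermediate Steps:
$t{\left(E \right)} = -30 + E$
$Q{\left(q \right)} = 275$
$\frac{t{\left(-1 \right)}}{Q{\left(a{\left(15 \right)} \right)}} = \frac{-30 - 1}{275} = \left(-31\right) \frac{1}{275} = - \frac{31}{275}$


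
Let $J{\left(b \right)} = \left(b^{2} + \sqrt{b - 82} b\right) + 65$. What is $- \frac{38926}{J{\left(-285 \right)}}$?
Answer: $- \frac{632858908}{1327574735} - \frac{2218782 i \sqrt{367}}{1327574735} \approx -0.4767 - 0.032018 i$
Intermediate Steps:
$J{\left(b \right)} = 65 + b^{2} + b \sqrt{-82 + b}$ ($J{\left(b \right)} = \left(b^{2} + \sqrt{-82 + b} b\right) + 65 = \left(b^{2} + b \sqrt{-82 + b}\right) + 65 = 65 + b^{2} + b \sqrt{-82 + b}$)
$- \frac{38926}{J{\left(-285 \right)}} = - \frac{38926}{65 + \left(-285\right)^{2} - 285 \sqrt{-82 - 285}} = - \frac{38926}{65 + 81225 - 285 \sqrt{-367}} = - \frac{38926}{65 + 81225 - 285 i \sqrt{367}} = - \frac{38926}{81290 - 285 i \sqrt{367}}$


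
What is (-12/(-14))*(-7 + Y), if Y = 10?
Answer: 18/7 ≈ 2.5714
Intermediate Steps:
(-12/(-14))*(-7 + Y) = (-12/(-14))*(-7 + 10) = -12*(-1/14)*3 = (6/7)*3 = 18/7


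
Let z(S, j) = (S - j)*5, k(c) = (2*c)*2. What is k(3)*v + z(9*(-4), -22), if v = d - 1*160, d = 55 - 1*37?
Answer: -1774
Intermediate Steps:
d = 18 (d = 55 - 37 = 18)
k(c) = 4*c
z(S, j) = -5*j + 5*S
v = -142 (v = 18 - 1*160 = 18 - 160 = -142)
k(3)*v + z(9*(-4), -22) = (4*3)*(-142) + (-5*(-22) + 5*(9*(-4))) = 12*(-142) + (110 + 5*(-36)) = -1704 + (110 - 180) = -1704 - 70 = -1774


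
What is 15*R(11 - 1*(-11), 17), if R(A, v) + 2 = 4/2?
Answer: 0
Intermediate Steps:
R(A, v) = 0 (R(A, v) = -2 + 4/2 = -2 + 4*(½) = -2 + 2 = 0)
15*R(11 - 1*(-11), 17) = 15*0 = 0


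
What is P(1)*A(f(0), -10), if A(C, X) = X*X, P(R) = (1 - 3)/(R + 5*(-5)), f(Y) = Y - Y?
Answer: 25/3 ≈ 8.3333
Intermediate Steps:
f(Y) = 0
P(R) = -2/(-25 + R) (P(R) = -2/(R - 25) = -2/(-25 + R))
A(C, X) = X²
P(1)*A(f(0), -10) = -2/(-25 + 1)*(-10)² = -2/(-24)*100 = -2*(-1/24)*100 = (1/12)*100 = 25/3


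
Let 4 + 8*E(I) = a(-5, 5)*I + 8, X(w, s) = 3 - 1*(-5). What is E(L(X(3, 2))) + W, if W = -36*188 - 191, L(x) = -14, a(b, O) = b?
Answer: -27799/4 ≈ -6949.8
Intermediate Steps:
X(w, s) = 8 (X(w, s) = 3 + 5 = 8)
W = -6959 (W = -6768 - 191 = -6959)
E(I) = 1/2 - 5*I/8 (E(I) = -1/2 + (-5*I + 8)/8 = -1/2 + (8 - 5*I)/8 = -1/2 + (1 - 5*I/8) = 1/2 - 5*I/8)
E(L(X(3, 2))) + W = (1/2 - 5/8*(-14)) - 6959 = (1/2 + 35/4) - 6959 = 37/4 - 6959 = -27799/4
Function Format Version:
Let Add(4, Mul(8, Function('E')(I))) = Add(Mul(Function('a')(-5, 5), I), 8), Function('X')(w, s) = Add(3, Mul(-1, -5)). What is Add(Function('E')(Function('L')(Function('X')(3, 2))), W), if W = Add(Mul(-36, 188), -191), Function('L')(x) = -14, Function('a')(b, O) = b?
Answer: Rational(-27799, 4) ≈ -6949.8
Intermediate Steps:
Function('X')(w, s) = 8 (Function('X')(w, s) = Add(3, 5) = 8)
W = -6959 (W = Add(-6768, -191) = -6959)
Function('E')(I) = Add(Rational(1, 2), Mul(Rational(-5, 8), I)) (Function('E')(I) = Add(Rational(-1, 2), Mul(Rational(1, 8), Add(Mul(-5, I), 8))) = Add(Rational(-1, 2), Mul(Rational(1, 8), Add(8, Mul(-5, I)))) = Add(Rational(-1, 2), Add(1, Mul(Rational(-5, 8), I))) = Add(Rational(1, 2), Mul(Rational(-5, 8), I)))
Add(Function('E')(Function('L')(Function('X')(3, 2))), W) = Add(Add(Rational(1, 2), Mul(Rational(-5, 8), -14)), -6959) = Add(Add(Rational(1, 2), Rational(35, 4)), -6959) = Add(Rational(37, 4), -6959) = Rational(-27799, 4)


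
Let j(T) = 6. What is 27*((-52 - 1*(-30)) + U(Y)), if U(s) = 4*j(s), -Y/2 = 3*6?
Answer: 54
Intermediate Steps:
Y = -36 (Y = -6*6 = -2*18 = -36)
U(s) = 24 (U(s) = 4*6 = 24)
27*((-52 - 1*(-30)) + U(Y)) = 27*((-52 - 1*(-30)) + 24) = 27*((-52 + 30) + 24) = 27*(-22 + 24) = 27*2 = 54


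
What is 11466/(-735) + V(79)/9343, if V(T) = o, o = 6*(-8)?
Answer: -728994/46715 ≈ -15.605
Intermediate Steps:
o = -48
V(T) = -48
11466/(-735) + V(79)/9343 = 11466/(-735) - 48/9343 = 11466*(-1/735) - 48*1/9343 = -78/5 - 48/9343 = -728994/46715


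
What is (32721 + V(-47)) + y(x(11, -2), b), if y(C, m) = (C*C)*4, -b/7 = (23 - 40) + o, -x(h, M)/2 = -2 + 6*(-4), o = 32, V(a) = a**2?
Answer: 45746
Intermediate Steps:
x(h, M) = 52 (x(h, M) = -2*(-2 + 6*(-4)) = -2*(-2 - 24) = -2*(-26) = 52)
b = -105 (b = -7*((23 - 40) + 32) = -7*(-17 + 32) = -7*15 = -105)
y(C, m) = 4*C**2 (y(C, m) = C**2*4 = 4*C**2)
(32721 + V(-47)) + y(x(11, -2), b) = (32721 + (-47)**2) + 4*52**2 = (32721 + 2209) + 4*2704 = 34930 + 10816 = 45746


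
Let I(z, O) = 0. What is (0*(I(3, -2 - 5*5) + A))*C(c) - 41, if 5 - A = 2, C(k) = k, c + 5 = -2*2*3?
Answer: -41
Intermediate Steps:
c = -17 (c = -5 - 2*2*3 = -5 - 4*3 = -5 - 12 = -17)
A = 3 (A = 5 - 1*2 = 5 - 2 = 3)
(0*(I(3, -2 - 5*5) + A))*C(c) - 41 = (0*(0 + 3))*(-17) - 41 = (0*3)*(-17) - 41 = 0*(-17) - 41 = 0 - 41 = -41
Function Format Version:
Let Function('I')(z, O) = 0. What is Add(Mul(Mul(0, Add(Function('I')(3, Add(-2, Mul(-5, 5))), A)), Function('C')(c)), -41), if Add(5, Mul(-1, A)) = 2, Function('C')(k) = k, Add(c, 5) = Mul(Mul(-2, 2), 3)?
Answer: -41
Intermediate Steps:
c = -17 (c = Add(-5, Mul(Mul(-2, 2), 3)) = Add(-5, Mul(-4, 3)) = Add(-5, -12) = -17)
A = 3 (A = Add(5, Mul(-1, 2)) = Add(5, -2) = 3)
Add(Mul(Mul(0, Add(Function('I')(3, Add(-2, Mul(-5, 5))), A)), Function('C')(c)), -41) = Add(Mul(Mul(0, Add(0, 3)), -17), -41) = Add(Mul(Mul(0, 3), -17), -41) = Add(Mul(0, -17), -41) = Add(0, -41) = -41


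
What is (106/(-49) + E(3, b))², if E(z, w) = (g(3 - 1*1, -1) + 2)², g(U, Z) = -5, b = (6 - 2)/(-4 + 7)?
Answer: 112225/2401 ≈ 46.741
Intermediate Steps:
b = 4/3 ≈ 1.3333
E(z, w) = 9 (E(z, w) = (-5 + 2)² = (-3)² = 9)
(106/(-49) + E(3, b))² = (106/(-49) + 9)² = (106*(-1/49) + 9)² = (-106/49 + 9)² = (335/49)² = 112225/2401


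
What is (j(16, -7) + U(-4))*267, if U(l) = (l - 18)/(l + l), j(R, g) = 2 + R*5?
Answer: 90513/4 ≈ 22628.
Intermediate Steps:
j(R, g) = 2 + 5*R
U(l) = (-18 + l)/(2*l) (U(l) = (-18 + l)/((2*l)) = (-18 + l)*(1/(2*l)) = (-18 + l)/(2*l))
(j(16, -7) + U(-4))*267 = ((2 + 5*16) + (1/2)*(-18 - 4)/(-4))*267 = ((2 + 80) + (1/2)*(-1/4)*(-22))*267 = (82 + 11/4)*267 = (339/4)*267 = 90513/4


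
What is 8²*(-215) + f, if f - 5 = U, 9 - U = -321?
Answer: -13425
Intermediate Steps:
U = 330 (U = 9 - 1*(-321) = 9 + 321 = 330)
f = 335 (f = 5 + 330 = 335)
8²*(-215) + f = 8²*(-215) + 335 = 64*(-215) + 335 = -13760 + 335 = -13425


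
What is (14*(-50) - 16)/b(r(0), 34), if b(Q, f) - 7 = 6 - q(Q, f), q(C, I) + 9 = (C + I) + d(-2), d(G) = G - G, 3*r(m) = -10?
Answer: 1074/13 ≈ 82.615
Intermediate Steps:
r(m) = -10/3 (r(m) = (⅓)*(-10) = -10/3)
d(G) = 0
q(C, I) = -9 + C + I (q(C, I) = -9 + ((C + I) + 0) = -9 + (C + I) = -9 + C + I)
b(Q, f) = 22 - Q - f (b(Q, f) = 7 + (6 - (-9 + Q + f)) = 7 + (6 + (9 - Q - f)) = 7 + (15 - Q - f) = 22 - Q - f)
(14*(-50) - 16)/b(r(0), 34) = (14*(-50) - 16)/(22 - 1*(-10/3) - 1*34) = (-700 - 16)/(22 + 10/3 - 34) = -716/(-26/3) = -716*(-3/26) = 1074/13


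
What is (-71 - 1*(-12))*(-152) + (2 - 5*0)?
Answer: 8970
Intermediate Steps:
(-71 - 1*(-12))*(-152) + (2 - 5*0) = (-71 + 12)*(-152) + (2 + 0) = -59*(-152) + 2 = 8968 + 2 = 8970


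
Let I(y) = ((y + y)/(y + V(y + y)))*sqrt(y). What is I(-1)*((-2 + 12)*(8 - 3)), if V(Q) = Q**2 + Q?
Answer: -100*I ≈ -100.0*I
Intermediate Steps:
V(Q) = Q + Q**2
I(y) = 2*y**(3/2)/(y + 2*y*(1 + 2*y)) (I(y) = ((y + y)/(y + (y + y)*(1 + (y + y))))*sqrt(y) = ((2*y)/(y + (2*y)*(1 + 2*y)))*sqrt(y) = ((2*y)/(y + 2*y*(1 + 2*y)))*sqrt(y) = (2*y/(y + 2*y*(1 + 2*y)))*sqrt(y) = 2*y**(3/2)/(y + 2*y*(1 + 2*y)))
I(-1)*((-2 + 12)*(8 - 3)) = (2*sqrt(-1)/(3 + 4*(-1)))*((-2 + 12)*(8 - 3)) = (2*I/(3 - 4))*(10*5) = (2*I/(-1))*50 = (2*I*(-1))*50 = -2*I*50 = -100*I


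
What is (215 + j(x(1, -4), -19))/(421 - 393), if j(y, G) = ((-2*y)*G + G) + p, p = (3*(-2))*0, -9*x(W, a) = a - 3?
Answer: 145/18 ≈ 8.0556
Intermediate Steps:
x(W, a) = ⅓ - a/9 (x(W, a) = -(a - 3)/9 = -(-3 + a)/9 = ⅓ - a/9)
p = 0 (p = -6*0 = 0)
j(y, G) = G - 2*G*y (j(y, G) = ((-2*y)*G + G) + 0 = (-2*G*y + G) + 0 = (G - 2*G*y) + 0 = G - 2*G*y)
(215 + j(x(1, -4), -19))/(421 - 393) = (215 - 19*(1 - 2*(⅓ - ⅑*(-4))))/(421 - 393) = (215 - 19*(1 - 2*(⅓ + 4/9)))/28 = (215 - 19*(1 - 2*7/9))*(1/28) = (215 - 19*(1 - 14/9))*(1/28) = (215 - 19*(-5/9))*(1/28) = (215 + 95/9)*(1/28) = (2030/9)*(1/28) = 145/18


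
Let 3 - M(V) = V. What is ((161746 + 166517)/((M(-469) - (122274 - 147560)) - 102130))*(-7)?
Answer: 2297841/76372 ≈ 30.087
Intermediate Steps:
M(V) = 3 - V
((161746 + 166517)/((M(-469) - (122274 - 147560)) - 102130))*(-7) = ((161746 + 166517)/(((3 - 1*(-469)) - (122274 - 147560)) - 102130))*(-7) = (328263/(((3 + 469) - 1*(-25286)) - 102130))*(-7) = (328263/((472 + 25286) - 102130))*(-7) = (328263/(25758 - 102130))*(-7) = (328263/(-76372))*(-7) = (328263*(-1/76372))*(-7) = -328263/76372*(-7) = 2297841/76372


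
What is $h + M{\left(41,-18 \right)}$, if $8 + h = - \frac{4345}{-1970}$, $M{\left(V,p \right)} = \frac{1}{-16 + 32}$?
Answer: $- \frac{18067}{3152} \approx -5.7319$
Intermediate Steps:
$M{\left(V,p \right)} = \frac{1}{16}$
$h = - \frac{2283}{394}$ ($h = -8 - \frac{4345}{-1970} = -8 - - \frac{869}{394} = -8 + \frac{869}{394} = - \frac{2283}{394} \approx -5.7944$)
$h + M{\left(41,-18 \right)} = - \frac{2283}{394} + \frac{1}{16} = - \frac{18067}{3152}$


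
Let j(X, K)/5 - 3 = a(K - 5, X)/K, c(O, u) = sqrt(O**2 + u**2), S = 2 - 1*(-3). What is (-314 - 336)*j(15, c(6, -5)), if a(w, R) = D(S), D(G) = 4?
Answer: -9750 - 13000*sqrt(61)/61 ≈ -11414.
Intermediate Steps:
S = 5 (S = 2 + 3 = 5)
a(w, R) = 4
j(X, K) = 15 + 20/K (j(X, K) = 15 + 5*(4/K) = 15 + 20/K)
(-314 - 336)*j(15, c(6, -5)) = (-314 - 336)*(15 + 20/(sqrt(6**2 + (-5)**2))) = -650*(15 + 20/(sqrt(36 + 25))) = -650*(15 + 20/(sqrt(61))) = -650*(15 + 20*(sqrt(61)/61)) = -650*(15 + 20*sqrt(61)/61) = -9750 - 13000*sqrt(61)/61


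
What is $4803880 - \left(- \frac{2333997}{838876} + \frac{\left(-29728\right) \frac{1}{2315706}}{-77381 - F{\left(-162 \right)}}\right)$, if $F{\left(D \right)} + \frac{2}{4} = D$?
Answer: $\frac{720601153989357475064669}{150003900312852636} \approx 4.8039 \cdot 10^{6}$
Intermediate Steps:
$F{\left(D \right)} = - \frac{1}{2} + D$
$4803880 - \left(- \frac{2333997}{838876} + \frac{\left(-29728\right) \frac{1}{2315706}}{-77381 - F{\left(-162 \right)}}\right) = 4803880 - \left(- \frac{2333997}{838876} + \frac{\left(-29728\right) \frac{1}{2315706}}{-77381 - \left(- \frac{1}{2} - 162\right)}\right) = 4803880 - \left(\left(-2333997\right) \frac{1}{838876} + \frac{\left(-29728\right) \frac{1}{2315706}}{-77381 - - \frac{325}{2}}\right) = 4803880 - \left(- \frac{2333997}{838876} - \frac{14864}{1157853 \left(-77381 + \frac{325}{2}\right)}\right) = 4803880 - \left(- \frac{2333997}{838876} - \frac{14864}{1157853 \left(- \frac{154437}{2}\right)}\right) = 4803880 - \left(- \frac{2333997}{838876} - - \frac{29728}{178815343761}\right) = 4803880 - \left(- \frac{2333997}{838876} + \frac{29728}{178815343761}\right) = 4803880 - - \frac{417354450954036989}{150003900312852636} = 4803880 + \frac{417354450954036989}{150003900312852636} = \frac{720601153989357475064669}{150003900312852636}$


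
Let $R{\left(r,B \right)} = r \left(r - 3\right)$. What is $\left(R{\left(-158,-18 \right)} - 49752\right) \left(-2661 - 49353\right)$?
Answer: $1264668396$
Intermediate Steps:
$R{\left(r,B \right)} = r \left(-3 + r\right)$
$\left(R{\left(-158,-18 \right)} - 49752\right) \left(-2661 - 49353\right) = \left(- 158 \left(-3 - 158\right) - 49752\right) \left(-2661 - 49353\right) = \left(\left(-158\right) \left(-161\right) - 49752\right) \left(-52014\right) = \left(25438 - 49752\right) \left(-52014\right) = \left(-24314\right) \left(-52014\right) = 1264668396$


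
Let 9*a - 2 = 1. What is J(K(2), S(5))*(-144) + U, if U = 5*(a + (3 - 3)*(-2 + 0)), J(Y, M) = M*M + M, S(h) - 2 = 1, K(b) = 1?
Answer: -5179/3 ≈ -1726.3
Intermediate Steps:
a = ⅓ (a = 2/9 + (⅑)*1 = 2/9 + ⅑ = ⅓ ≈ 0.33333)
S(h) = 3 (S(h) = 2 + 1 = 3)
J(Y, M) = M + M² (J(Y, M) = M² + M = M + M²)
U = 5/3 (U = 5*(⅓ + (3 - 3)*(-2 + 0)) = 5*(⅓ + 0*(-2)) = 5*(⅓ + 0) = 5*(⅓) = 5/3 ≈ 1.6667)
J(K(2), S(5))*(-144) + U = (3*(1 + 3))*(-144) + 5/3 = (3*4)*(-144) + 5/3 = 12*(-144) + 5/3 = -1728 + 5/3 = -5179/3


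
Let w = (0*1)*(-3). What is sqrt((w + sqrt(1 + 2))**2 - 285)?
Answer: I*sqrt(282) ≈ 16.793*I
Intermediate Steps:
w = 0 (w = 0*(-3) = 0)
sqrt((w + sqrt(1 + 2))**2 - 285) = sqrt((0 + sqrt(1 + 2))**2 - 285) = sqrt((0 + sqrt(3))**2 - 285) = sqrt((sqrt(3))**2 - 285) = sqrt(3 - 285) = sqrt(-282) = I*sqrt(282)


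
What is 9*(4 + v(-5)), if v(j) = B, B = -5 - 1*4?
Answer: -45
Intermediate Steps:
B = -9 (B = -5 - 4 = -9)
v(j) = -9
9*(4 + v(-5)) = 9*(4 - 9) = 9*(-5) = -45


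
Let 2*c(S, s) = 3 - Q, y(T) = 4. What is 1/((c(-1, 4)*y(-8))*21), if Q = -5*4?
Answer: 1/966 ≈ 0.0010352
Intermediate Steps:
Q = -20
c(S, s) = 23/2 (c(S, s) = (3 - 1*(-20))/2 = (3 + 20)/2 = (1/2)*23 = 23/2)
1/((c(-1, 4)*y(-8))*21) = 1/(((23/2)*4)*21) = 1/(46*21) = 1/966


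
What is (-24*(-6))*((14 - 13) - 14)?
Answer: -1872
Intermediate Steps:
(-24*(-6))*((14 - 13) - 14) = 144*(1 - 14) = 144*(-13) = -1872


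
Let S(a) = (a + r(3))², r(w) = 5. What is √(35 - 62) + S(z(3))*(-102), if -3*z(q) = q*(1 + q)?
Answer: -102 + 3*I*√3 ≈ -102.0 + 5.1962*I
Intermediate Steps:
z(q) = -q*(1 + q)/3
S(a) = (5 + a)² (S(a) = (a + 5)² = (5 + a)²)
√(35 - 62) + S(z(3))*(-102) = √(35 - 62) + (5 - ⅓*3*(1 + 3))²*(-102) = √(-27) + (5 - ⅓*3*4)²*(-102) = 3*I*√3 + (5 - 4)²*(-102) = 3*I*√3 + 1²*(-102) = 3*I*√3 + 1*(-102) = 3*I*√3 - 102 = -102 + 3*I*√3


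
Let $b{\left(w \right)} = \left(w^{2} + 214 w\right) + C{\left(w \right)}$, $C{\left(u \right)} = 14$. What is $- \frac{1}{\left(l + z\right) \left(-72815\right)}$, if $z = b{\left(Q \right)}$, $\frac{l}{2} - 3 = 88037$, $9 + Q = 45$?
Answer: $\frac{1}{13477619610} \approx 7.4197 \cdot 10^{-11}$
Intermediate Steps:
$Q = 36$ ($Q = -9 + 45 = 36$)
$l = 176080$ ($l = 6 + 2 \cdot 88037 = 6 + 176074 = 176080$)
$b{\left(w \right)} = 14 + w^{2} + 214 w$ ($b{\left(w \right)} = \left(w^{2} + 214 w\right) + 14 = 14 + w^{2} + 214 w$)
$z = 9014$ ($z = 14 + 36^{2} + 214 \cdot 36 = 14 + 1296 + 7704 = 9014$)
$- \frac{1}{\left(l + z\right) \left(-72815\right)} = - \frac{1}{\left(176080 + 9014\right) \left(-72815\right)} = - \frac{-1}{185094 \cdot 72815} = \left(-1\right) \left(- \frac{1}{13477619610}\right) = \frac{1}{13477619610}$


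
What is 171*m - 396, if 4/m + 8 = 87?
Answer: -30600/79 ≈ -387.34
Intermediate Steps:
m = 4/79 (m = 4/(-8 + 87) = 4/79 ≈ 0.050633)
171*m - 396 = 171*(4/79) - 396 = 684/79 - 396 = -30600/79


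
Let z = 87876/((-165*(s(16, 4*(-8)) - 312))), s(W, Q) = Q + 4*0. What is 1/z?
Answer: 4730/7323 ≈ 0.64591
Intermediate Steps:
s(W, Q) = Q (s(W, Q) = Q + 0 = Q)
z = 7323/4730 (z = 87876/((-165*(4*(-8) - 312))) = 87876/((-165*(-32 - 312))) = 87876/((-165*(-344))) = 87876/56760 = 87876*(1/56760) = 7323/4730 ≈ 1.5482)
1/z = 1/(7323/4730) = 4730/7323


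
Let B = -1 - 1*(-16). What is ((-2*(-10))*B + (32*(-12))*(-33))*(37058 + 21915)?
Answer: 764997756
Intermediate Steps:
B = 15 (B = -1 + 16 = 15)
((-2*(-10))*B + (32*(-12))*(-33))*(37058 + 21915) = (-2*(-10)*15 + (32*(-12))*(-33))*(37058 + 21915) = (20*15 - 384*(-33))*58973 = (300 + 12672)*58973 = 12972*58973 = 764997756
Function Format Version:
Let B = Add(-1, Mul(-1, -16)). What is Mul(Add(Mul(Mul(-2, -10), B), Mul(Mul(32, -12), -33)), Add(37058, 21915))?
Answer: 764997756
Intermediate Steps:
B = 15 (B = Add(-1, 16) = 15)
Mul(Add(Mul(Mul(-2, -10), B), Mul(Mul(32, -12), -33)), Add(37058, 21915)) = Mul(Add(Mul(Mul(-2, -10), 15), Mul(Mul(32, -12), -33)), Add(37058, 21915)) = Mul(Add(Mul(20, 15), Mul(-384, -33)), 58973) = Mul(Add(300, 12672), 58973) = Mul(12972, 58973) = 764997756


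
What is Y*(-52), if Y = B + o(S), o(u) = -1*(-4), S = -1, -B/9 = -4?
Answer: -2080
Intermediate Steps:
B = 36 (B = -9*(-4) = 36)
o(u) = 4
Y = 40 (Y = 36 + 4 = 40)
Y*(-52) = 40*(-52) = -2080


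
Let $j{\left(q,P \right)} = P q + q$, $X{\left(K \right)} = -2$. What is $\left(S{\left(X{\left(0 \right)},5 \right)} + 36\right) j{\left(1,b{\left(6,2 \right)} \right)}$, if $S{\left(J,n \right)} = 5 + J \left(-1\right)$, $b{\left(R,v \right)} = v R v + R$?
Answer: $1333$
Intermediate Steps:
$b{\left(R,v \right)} = R + R v^{2}$ ($b{\left(R,v \right)} = R v v + R = R v^{2} + R = R + R v^{2}$)
$S{\left(J,n \right)} = 5 - J$
$j{\left(q,P \right)} = q + P q$
$\left(S{\left(X{\left(0 \right)},5 \right)} + 36\right) j{\left(1,b{\left(6,2 \right)} \right)} = \left(\left(5 - -2\right) + 36\right) 1 \left(1 + 6 \left(1 + 2^{2}\right)\right) = \left(\left(5 + 2\right) + 36\right) 1 \left(1 + 6 \left(1 + 4\right)\right) = \left(7 + 36\right) 1 \left(1 + 6 \cdot 5\right) = 43 \cdot 1 \left(1 + 30\right) = 43 \cdot 1 \cdot 31 = 43 \cdot 31 = 1333$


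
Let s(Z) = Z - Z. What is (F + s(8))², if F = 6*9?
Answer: 2916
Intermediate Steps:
F = 54
s(Z) = 0
(F + s(8))² = (54 + 0)² = 54² = 2916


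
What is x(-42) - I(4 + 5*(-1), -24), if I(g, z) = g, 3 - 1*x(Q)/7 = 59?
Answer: -391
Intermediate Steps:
x(Q) = -392 (x(Q) = 21 - 7*59 = 21 - 413 = -392)
x(-42) - I(4 + 5*(-1), -24) = -392 - (4 + 5*(-1)) = -392 - (4 - 5) = -392 - 1*(-1) = -392 + 1 = -391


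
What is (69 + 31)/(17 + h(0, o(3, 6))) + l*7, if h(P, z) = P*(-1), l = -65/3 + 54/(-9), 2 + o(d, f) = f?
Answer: -9577/51 ≈ -187.78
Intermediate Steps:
o(d, f) = -2 + f
l = -83/3 (l = -65*⅓ + 54*(-⅑) = -65/3 - 6 = -83/3 ≈ -27.667)
h(P, z) = -P
(69 + 31)/(17 + h(0, o(3, 6))) + l*7 = (69 + 31)/(17 - 1*0) - 83/3*7 = 100/(17 + 0) - 581/3 = 100/17 - 581/3 = -9577/51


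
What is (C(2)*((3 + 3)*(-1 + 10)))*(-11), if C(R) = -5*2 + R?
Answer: 4752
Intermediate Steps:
C(R) = -10 + R
(C(2)*((3 + 3)*(-1 + 10)))*(-11) = ((-10 + 2)*((3 + 3)*(-1 + 10)))*(-11) = -48*9*(-11) = -8*54*(-11) = -432*(-11) = 4752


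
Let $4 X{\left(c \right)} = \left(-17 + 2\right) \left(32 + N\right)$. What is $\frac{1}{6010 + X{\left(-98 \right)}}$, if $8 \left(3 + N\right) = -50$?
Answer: $\frac{16}{94795} \approx 0.00016879$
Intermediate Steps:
$N = - \frac{37}{4}$ ($N = -3 + \frac{1}{8} \left(-50\right) = -3 - \frac{25}{4} = - \frac{37}{4} \approx -9.25$)
$X{\left(c \right)} = - \frac{1365}{16}$ ($X{\left(c \right)} = \frac{\left(-17 + 2\right) \left(32 - \frac{37}{4}\right)}{4} = \frac{\left(-15\right) \frac{91}{4}}{4} = \frac{1}{4} \left(- \frac{1365}{4}\right) = - \frac{1365}{16}$)
$\frac{1}{6010 + X{\left(-98 \right)}} = \frac{1}{6010 - \frac{1365}{16}} = \frac{1}{\frac{94795}{16}} = \frac{16}{94795}$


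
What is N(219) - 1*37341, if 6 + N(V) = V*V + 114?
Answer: 10728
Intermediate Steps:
N(V) = 108 + V**2 (N(V) = -6 + (V*V + 114) = -6 + (V**2 + 114) = -6 + (114 + V**2) = 108 + V**2)
N(219) - 1*37341 = (108 + 219**2) - 1*37341 = (108 + 47961) - 37341 = 48069 - 37341 = 10728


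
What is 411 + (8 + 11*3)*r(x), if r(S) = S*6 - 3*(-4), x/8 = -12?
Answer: -22713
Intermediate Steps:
x = -96 (x = 8*(-12) = -96)
r(S) = 12 + 6*S (r(S) = 6*S + 12 = 12 + 6*S)
411 + (8 + 11*3)*r(x) = 411 + (8 + 11*3)*(12 + 6*(-96)) = 411 + (8 + 33)*(12 - 576) = 411 + 41*(-564) = 411 - 23124 = -22713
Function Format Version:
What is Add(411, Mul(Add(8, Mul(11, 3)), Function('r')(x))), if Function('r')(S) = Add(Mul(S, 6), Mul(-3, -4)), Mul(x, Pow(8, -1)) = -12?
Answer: -22713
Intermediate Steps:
x = -96 (x = Mul(8, -12) = -96)
Function('r')(S) = Add(12, Mul(6, S)) (Function('r')(S) = Add(Mul(6, S), 12) = Add(12, Mul(6, S)))
Add(411, Mul(Add(8, Mul(11, 3)), Function('r')(x))) = Add(411, Mul(Add(8, Mul(11, 3)), Add(12, Mul(6, -96)))) = Add(411, Mul(Add(8, 33), Add(12, -576))) = Add(411, Mul(41, -564)) = Add(411, -23124) = -22713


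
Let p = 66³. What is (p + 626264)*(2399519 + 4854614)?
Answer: 6628536570080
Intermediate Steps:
p = 287496
(p + 626264)*(2399519 + 4854614) = (287496 + 626264)*(2399519 + 4854614) = 913760*7254133 = 6628536570080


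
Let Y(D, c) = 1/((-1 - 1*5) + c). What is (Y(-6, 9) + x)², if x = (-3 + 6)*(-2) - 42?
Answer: 20449/9 ≈ 2272.1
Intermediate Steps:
x = -48 (x = 3*(-2) - 42 = -6 - 42 = -48)
Y(D, c) = 1/(-6 + c) (Y(D, c) = 1/((-1 - 5) + c) = 1/(-6 + c))
(Y(-6, 9) + x)² = (1/(-6 + 9) - 48)² = (1/3 - 48)² = (⅓ - 48)² = (-143/3)² = 20449/9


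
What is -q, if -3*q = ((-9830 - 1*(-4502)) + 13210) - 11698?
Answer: -1272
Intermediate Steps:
q = 1272 (q = -(((-9830 - 1*(-4502)) + 13210) - 11698)/3 = -(((-9830 + 4502) + 13210) - 11698)/3 = -((-5328 + 13210) - 11698)/3 = -(7882 - 11698)/3 = -⅓*(-3816) = 1272)
-q = -1*1272 = -1272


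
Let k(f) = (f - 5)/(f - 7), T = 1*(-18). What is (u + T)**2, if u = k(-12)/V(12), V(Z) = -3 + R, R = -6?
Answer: 9579025/29241 ≈ 327.59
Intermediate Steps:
T = -18
V(Z) = -9 (V(Z) = -3 - 6 = -9)
k(f) = (-5 + f)/(-7 + f)
u = -17/171 (u = ((-5 - 12)/(-7 - 12))/(-9) = (-17/(-19))*(-1/9) = -1/19*(-17)*(-1/9) = (17/19)*(-1/9) = -17/171 ≈ -0.099415)
(u + T)**2 = (-17/171 - 18)**2 = (-3095/171)**2 = 9579025/29241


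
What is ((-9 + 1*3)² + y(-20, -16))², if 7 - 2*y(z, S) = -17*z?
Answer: 68121/4 ≈ 17030.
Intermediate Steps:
y(z, S) = 7/2 + 17*z/2 (y(z, S) = 7/2 - (-17)*z/2 = 7/2 + 17*z/2)
((-9 + 1*3)² + y(-20, -16))² = ((-9 + 1*3)² + (7/2 + (17/2)*(-20)))² = ((-9 + 3)² + (7/2 - 170))² = ((-6)² - 333/2)² = (36 - 333/2)² = (-261/2)² = 68121/4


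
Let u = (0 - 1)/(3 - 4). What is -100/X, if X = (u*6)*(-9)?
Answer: 50/27 ≈ 1.8519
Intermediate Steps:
u = 1 (u = -1/(-1) = -1*(-1) = 1)
X = -54 (X = (1*6)*(-9) = 6*(-9) = -54)
-100/X = -100/(-54) = -100*(-1/54) = 50/27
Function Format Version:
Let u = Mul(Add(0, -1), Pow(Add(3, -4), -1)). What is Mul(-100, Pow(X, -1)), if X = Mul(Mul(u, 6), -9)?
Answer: Rational(50, 27) ≈ 1.8519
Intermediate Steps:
u = 1 (u = Mul(-1, Pow(-1, -1)) = Mul(-1, -1) = 1)
X = -54 (X = Mul(Mul(1, 6), -9) = Mul(6, -9) = -54)
Mul(-100, Pow(X, -1)) = Mul(-100, Pow(-54, -1)) = Mul(-100, Rational(-1, 54)) = Rational(50, 27)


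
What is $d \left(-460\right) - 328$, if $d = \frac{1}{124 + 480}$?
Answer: $- \frac{49643}{151} \approx -328.76$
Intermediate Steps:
$d = \frac{1}{604} \approx 0.0016556$
$d \left(-460\right) - 328 = \frac{1}{604} \left(-460\right) - 328 = - \frac{115}{151} - 328 = - \frac{49643}{151}$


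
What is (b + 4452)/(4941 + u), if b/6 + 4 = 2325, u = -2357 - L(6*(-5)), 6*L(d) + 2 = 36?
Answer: 55134/7735 ≈ 7.1279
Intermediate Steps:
L(d) = 17/3 (L(d) = -1/3 + (1/6)*36 = -1/3 + 6 = 17/3)
u = -7088/3 (u = -2357 - 1*17/3 = -2357 - 17/3 = -7088/3 ≈ -2362.7)
b = 13926 (b = -24 + 6*2325 = -24 + 13950 = 13926)
(b + 4452)/(4941 + u) = (13926 + 4452)/(4941 - 7088/3) = 18378/(7735/3) = 18378*(3/7735) = 55134/7735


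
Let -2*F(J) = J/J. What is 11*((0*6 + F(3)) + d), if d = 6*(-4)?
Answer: -539/2 ≈ -269.50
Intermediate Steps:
F(J) = -1/2 (F(J) = -J/(2*J) = -1/2*1 = -1/2)
d = -24
11*((0*6 + F(3)) + d) = 11*((0*6 - 1/2) - 24) = 11*((0 - 1/2) - 24) = 11*(-1/2 - 24) = 11*(-49/2) = -539/2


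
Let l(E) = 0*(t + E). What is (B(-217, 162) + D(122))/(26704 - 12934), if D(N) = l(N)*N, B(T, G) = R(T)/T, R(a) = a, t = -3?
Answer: 1/13770 ≈ 7.2622e-5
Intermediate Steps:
l(E) = 0 (l(E) = 0*(-3 + E) = 0)
B(T, G) = 1 (B(T, G) = T/T = 1)
D(N) = 0 (D(N) = 0*N = 0)
(B(-217, 162) + D(122))/(26704 - 12934) = (1 + 0)/(26704 - 12934) = 1/13770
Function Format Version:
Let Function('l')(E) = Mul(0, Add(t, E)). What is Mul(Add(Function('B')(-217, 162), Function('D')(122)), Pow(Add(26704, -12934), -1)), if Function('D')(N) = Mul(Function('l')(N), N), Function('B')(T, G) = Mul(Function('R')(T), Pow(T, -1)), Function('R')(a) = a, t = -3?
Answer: Rational(1, 13770) ≈ 7.2622e-5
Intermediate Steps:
Function('l')(E) = 0 (Function('l')(E) = Mul(0, Add(-3, E)) = 0)
Function('B')(T, G) = 1 (Function('B')(T, G) = Mul(T, Pow(T, -1)) = 1)
Function('D')(N) = 0 (Function('D')(N) = Mul(0, N) = 0)
Mul(Add(Function('B')(-217, 162), Function('D')(122)), Pow(Add(26704, -12934), -1)) = Mul(Add(1, 0), Pow(Add(26704, -12934), -1)) = Mul(1, Pow(13770, -1)) = Mul(1, Rational(1, 13770)) = Rational(1, 13770)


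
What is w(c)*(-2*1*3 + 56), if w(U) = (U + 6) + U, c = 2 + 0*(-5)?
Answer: 500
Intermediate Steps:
c = 2 (c = 2 + 0 = 2)
w(U) = 6 + 2*U (w(U) = (6 + U) + U = 6 + 2*U)
w(c)*(-2*1*3 + 56) = (6 + 2*2)*(-2*1*3 + 56) = (6 + 4)*(-2*3 + 56) = 10*(-6 + 56) = 10*50 = 500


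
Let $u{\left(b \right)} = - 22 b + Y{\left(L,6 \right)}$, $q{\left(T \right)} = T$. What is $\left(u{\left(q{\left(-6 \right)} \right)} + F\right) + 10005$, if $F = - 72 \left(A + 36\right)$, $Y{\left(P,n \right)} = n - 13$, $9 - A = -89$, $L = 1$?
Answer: $482$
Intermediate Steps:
$A = 98$ ($A = 9 - -89 = 9 + 89 = 98$)
$Y{\left(P,n \right)} = -13 + n$
$u{\left(b \right)} = -7 - 22 b$ ($u{\left(b \right)} = - 22 b + \left(-13 + 6\right) = - 22 b - 7 = -7 - 22 b$)
$F = -9648$ ($F = - 72 \left(98 + 36\right) = \left(-72\right) 134 = -9648$)
$\left(u{\left(q{\left(-6 \right)} \right)} + F\right) + 10005 = \left(\left(-7 - -132\right) - 9648\right) + 10005 = \left(\left(-7 + 132\right) - 9648\right) + 10005 = \left(125 - 9648\right) + 10005 = -9523 + 10005 = 482$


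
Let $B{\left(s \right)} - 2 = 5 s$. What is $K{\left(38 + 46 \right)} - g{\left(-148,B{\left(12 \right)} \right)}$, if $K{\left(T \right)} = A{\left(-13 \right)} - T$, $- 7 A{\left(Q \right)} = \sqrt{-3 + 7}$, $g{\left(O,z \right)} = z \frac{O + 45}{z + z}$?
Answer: $- \frac{459}{14} \approx -32.786$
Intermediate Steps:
$B{\left(s \right)} = 2 + 5 s$
$g{\left(O,z \right)} = \frac{45}{2} + \frac{O}{2}$ ($g{\left(O,z \right)} = z \frac{45 + O}{2 z} = \frac{45}{2} + \frac{O}{2}$)
$A{\left(Q \right)} = - \frac{2}{7}$ ($A{\left(Q \right)} = - \frac{\sqrt{-3 + 7}}{7} = - \frac{\sqrt{4}}{7} = \left(- \frac{1}{7}\right) 2 = - \frac{2}{7}$)
$K{\left(T \right)} = - \frac{2}{7} - T$
$K{\left(38 + 46 \right)} - g{\left(-148,B{\left(12 \right)} \right)} = \left(- \frac{2}{7} - \left(38 + 46\right)\right) - \left(\frac{45}{2} + \frac{1}{2} \left(-148\right)\right) = \left(- \frac{2}{7} - 84\right) - \left(\frac{45}{2} - 74\right) = \left(- \frac{2}{7} - 84\right) - - \frac{103}{2} = - \frac{590}{7} + \frac{103}{2} = - \frac{459}{14}$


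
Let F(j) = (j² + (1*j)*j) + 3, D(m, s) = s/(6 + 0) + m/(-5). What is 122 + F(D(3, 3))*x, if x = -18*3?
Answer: -1027/25 ≈ -41.080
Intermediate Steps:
D(m, s) = -m/5 + s/6 (D(m, s) = s/6 + m*(-⅕) = s*(⅙) - m/5 = s/6 - m/5 = -m/5 + s/6)
F(j) = 3 + 2*j² (F(j) = (j² + j*j) + 3 = (j² + j²) + 3 = 2*j² + 3 = 3 + 2*j²)
x = -54
122 + F(D(3, 3))*x = 122 + (3 + 2*(-⅕*3 + (⅙)*3)²)*(-54) = 122 + (3 + 2*(-⅗ + ½)²)*(-54) = 122 + (3 + 2*(-⅒)²)*(-54) = 122 + (3 + 2*(1/100))*(-54) = 122 + (3 + 1/50)*(-54) = 122 + (151/50)*(-54) = 122 - 4077/25 = -1027/25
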